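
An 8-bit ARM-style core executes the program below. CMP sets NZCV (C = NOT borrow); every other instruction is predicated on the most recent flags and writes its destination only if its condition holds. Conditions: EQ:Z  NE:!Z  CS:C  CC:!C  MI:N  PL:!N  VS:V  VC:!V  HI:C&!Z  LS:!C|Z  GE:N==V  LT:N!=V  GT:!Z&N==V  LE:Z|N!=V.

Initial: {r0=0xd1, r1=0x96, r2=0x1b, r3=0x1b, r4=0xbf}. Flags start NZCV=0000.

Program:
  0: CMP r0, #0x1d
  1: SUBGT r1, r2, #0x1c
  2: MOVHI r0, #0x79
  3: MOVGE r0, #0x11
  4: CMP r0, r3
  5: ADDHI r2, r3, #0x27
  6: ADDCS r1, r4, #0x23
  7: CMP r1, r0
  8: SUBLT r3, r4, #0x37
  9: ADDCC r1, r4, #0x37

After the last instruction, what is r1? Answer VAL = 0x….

[0] flags=1010 → (cmp)
[1] flags=1010 GT?F → skip
[2] flags=1010 HI?T → r0=0x79
[3] flags=1010 GE?F → skip
[4] flags=0010 → (cmp)
[5] flags=0010 HI?T → r2=0x42
[6] flags=0010 CS?T → r1=0xe2
[7] flags=0011 → (cmp)
[8] flags=0011 LT?T → r3=0x88
[9] flags=0011 CC?F → skip

VAL = 0xe2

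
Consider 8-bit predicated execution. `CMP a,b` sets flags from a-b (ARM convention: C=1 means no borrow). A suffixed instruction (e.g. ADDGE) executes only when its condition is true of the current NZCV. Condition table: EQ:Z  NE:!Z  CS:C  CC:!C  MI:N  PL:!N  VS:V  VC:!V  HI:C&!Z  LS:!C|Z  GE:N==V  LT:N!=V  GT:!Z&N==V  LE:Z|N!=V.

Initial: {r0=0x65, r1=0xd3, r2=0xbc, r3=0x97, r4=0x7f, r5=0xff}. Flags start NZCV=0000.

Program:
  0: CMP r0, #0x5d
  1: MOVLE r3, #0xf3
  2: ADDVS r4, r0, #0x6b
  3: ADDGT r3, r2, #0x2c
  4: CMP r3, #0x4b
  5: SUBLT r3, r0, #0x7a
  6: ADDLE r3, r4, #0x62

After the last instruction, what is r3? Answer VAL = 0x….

VAL = 0xe1

0: ✓ CMP  NZCV=0010
1: · MOVLE
2: · ADDVS
3: ✓ ADDGT  r3←0xe8
4: ✓ CMP  NZCV=1010
5: ✓ SUBLT  r3←0xeb
6: ✓ ADDLE  r3←0xe1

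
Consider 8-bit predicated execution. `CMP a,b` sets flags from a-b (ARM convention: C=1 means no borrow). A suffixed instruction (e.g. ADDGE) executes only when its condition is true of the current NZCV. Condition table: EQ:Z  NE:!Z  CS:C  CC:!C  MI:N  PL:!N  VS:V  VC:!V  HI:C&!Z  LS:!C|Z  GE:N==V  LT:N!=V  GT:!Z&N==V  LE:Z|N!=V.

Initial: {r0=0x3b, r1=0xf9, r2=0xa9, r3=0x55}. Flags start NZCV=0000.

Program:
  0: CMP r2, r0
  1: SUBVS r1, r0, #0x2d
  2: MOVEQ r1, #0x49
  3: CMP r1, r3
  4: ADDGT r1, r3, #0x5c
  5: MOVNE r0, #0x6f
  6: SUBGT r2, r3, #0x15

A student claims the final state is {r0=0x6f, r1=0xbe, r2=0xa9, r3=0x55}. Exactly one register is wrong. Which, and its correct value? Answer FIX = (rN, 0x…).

0: ✓ CMP  NZCV=0011
1: ✓ SUBVS  r1←0x0e
2: · MOVEQ
3: ✓ CMP  NZCV=1000
4: · ADDGT
5: ✓ MOVNE  r0←0x6f
6: · SUBGT

FIX = (r1, 0x0e)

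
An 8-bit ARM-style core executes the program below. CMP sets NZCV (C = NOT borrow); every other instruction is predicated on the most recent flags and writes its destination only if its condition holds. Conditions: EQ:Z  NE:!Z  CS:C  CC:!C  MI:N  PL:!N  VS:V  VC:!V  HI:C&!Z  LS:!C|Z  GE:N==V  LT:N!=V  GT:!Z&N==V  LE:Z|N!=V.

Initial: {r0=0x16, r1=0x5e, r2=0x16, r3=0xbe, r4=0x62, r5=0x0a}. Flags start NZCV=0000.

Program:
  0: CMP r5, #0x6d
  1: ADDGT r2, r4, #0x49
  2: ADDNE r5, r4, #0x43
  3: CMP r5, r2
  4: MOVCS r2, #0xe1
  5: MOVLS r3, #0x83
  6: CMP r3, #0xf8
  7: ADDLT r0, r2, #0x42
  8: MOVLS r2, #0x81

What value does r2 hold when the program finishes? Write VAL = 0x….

VAL = 0x81

0: ✓ CMP  NZCV=1000
1: · ADDGT
2: ✓ ADDNE  r5←0xa5
3: ✓ CMP  NZCV=1010
4: ✓ MOVCS  r2←0xe1
5: · MOVLS
6: ✓ CMP  NZCV=1000
7: ✓ ADDLT  r0←0x23
8: ✓ MOVLS  r2←0x81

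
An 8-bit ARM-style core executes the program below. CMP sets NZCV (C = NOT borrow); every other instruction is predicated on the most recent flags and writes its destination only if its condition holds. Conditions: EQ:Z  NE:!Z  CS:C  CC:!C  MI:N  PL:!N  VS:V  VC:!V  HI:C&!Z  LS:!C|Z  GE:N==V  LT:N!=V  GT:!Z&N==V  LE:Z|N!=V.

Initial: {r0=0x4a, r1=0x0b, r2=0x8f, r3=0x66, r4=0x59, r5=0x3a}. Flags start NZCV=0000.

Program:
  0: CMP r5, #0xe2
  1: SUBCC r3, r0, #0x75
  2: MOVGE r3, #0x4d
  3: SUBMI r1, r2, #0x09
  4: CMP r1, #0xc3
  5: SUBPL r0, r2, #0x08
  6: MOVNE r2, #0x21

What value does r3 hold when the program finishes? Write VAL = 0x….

VAL = 0x4d

0: ✓ CMP  NZCV=0000
1: ✓ SUBCC  r3←0xd5
2: ✓ MOVGE  r3←0x4d
3: · SUBMI
4: ✓ CMP  NZCV=0000
5: ✓ SUBPL  r0←0x87
6: ✓ MOVNE  r2←0x21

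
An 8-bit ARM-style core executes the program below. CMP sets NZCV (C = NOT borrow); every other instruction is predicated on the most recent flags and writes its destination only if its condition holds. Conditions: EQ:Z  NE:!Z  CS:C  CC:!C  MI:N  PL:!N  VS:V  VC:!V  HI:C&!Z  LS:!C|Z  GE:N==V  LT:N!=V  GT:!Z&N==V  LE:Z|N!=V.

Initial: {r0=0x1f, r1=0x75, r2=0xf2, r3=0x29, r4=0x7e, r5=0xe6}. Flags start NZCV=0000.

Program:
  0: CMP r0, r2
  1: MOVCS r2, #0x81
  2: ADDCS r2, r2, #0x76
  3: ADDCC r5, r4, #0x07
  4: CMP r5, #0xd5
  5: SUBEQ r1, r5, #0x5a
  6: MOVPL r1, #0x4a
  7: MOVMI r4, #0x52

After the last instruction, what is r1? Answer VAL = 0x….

[0] flags=0000 → (cmp)
[1] flags=0000 CS?F → skip
[2] flags=0000 CS?F → skip
[3] flags=0000 CC?T → r5=0x85
[4] flags=1000 → (cmp)
[5] flags=1000 EQ?F → skip
[6] flags=1000 PL?F → skip
[7] flags=1000 MI?T → r4=0x52

VAL = 0x75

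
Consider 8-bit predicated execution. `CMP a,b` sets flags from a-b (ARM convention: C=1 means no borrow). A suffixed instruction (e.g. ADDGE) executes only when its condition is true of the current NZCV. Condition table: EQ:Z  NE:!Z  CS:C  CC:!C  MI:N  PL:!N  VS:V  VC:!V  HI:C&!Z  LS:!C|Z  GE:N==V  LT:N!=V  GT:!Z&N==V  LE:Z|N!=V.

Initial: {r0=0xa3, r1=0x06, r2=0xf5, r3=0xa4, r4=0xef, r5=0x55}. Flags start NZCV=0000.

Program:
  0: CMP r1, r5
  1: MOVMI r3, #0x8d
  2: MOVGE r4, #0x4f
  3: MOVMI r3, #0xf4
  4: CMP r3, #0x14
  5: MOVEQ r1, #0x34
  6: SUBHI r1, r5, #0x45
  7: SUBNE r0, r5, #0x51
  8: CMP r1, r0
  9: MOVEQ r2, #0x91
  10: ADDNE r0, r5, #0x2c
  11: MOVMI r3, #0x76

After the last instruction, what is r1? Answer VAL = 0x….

VAL = 0x10

0: ✓ CMP  NZCV=1000
1: ✓ MOVMI  r3←0x8d
2: · MOVGE
3: ✓ MOVMI  r3←0xf4
4: ✓ CMP  NZCV=1010
5: · MOVEQ
6: ✓ SUBHI  r1←0x10
7: ✓ SUBNE  r0←0x04
8: ✓ CMP  NZCV=0010
9: · MOVEQ
10: ✓ ADDNE  r0←0x81
11: · MOVMI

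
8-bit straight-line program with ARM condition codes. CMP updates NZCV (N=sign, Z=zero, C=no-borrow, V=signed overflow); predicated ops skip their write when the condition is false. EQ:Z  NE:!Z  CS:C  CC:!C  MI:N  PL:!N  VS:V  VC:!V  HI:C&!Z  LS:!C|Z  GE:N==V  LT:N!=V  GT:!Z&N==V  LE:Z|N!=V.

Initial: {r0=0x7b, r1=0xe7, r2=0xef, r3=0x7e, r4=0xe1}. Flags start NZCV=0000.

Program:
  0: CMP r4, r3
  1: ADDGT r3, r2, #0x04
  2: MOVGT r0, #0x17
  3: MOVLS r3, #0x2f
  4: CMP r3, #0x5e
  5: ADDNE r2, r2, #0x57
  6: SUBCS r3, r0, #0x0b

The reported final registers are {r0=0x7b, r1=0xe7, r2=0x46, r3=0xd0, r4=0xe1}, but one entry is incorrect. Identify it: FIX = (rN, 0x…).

FIX = (r3, 0x70)

[0] flags=0011 → (cmp)
[1] flags=0011 GT?F → skip
[2] flags=0011 GT?F → skip
[3] flags=0011 LS?F → skip
[4] flags=0010 → (cmp)
[5] flags=0010 NE?T → r2=0x46
[6] flags=0010 CS?T → r3=0x70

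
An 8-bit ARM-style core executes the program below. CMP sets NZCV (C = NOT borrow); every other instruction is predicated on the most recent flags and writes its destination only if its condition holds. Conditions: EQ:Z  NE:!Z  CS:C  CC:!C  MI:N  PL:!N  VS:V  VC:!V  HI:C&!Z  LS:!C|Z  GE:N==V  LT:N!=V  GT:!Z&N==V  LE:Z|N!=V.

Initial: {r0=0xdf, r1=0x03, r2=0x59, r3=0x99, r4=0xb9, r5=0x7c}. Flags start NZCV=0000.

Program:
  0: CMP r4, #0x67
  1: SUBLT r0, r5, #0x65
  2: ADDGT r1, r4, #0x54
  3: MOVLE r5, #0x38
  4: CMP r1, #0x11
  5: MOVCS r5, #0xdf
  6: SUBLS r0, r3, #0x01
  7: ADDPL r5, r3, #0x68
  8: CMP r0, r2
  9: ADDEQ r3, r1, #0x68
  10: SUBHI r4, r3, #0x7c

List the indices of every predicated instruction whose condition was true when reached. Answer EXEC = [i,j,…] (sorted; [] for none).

EXEC = [1,3,6,10]

[0] flags=0011 → (cmp)
[1] flags=0011 LT?T → r0=0x17
[2] flags=0011 GT?F → skip
[3] flags=0011 LE?T → r5=0x38
[4] flags=1000 → (cmp)
[5] flags=1000 CS?F → skip
[6] flags=1000 LS?T → r0=0x98
[7] flags=1000 PL?F → skip
[8] flags=0011 → (cmp)
[9] flags=0011 EQ?F → skip
[10] flags=0011 HI?T → r4=0x1d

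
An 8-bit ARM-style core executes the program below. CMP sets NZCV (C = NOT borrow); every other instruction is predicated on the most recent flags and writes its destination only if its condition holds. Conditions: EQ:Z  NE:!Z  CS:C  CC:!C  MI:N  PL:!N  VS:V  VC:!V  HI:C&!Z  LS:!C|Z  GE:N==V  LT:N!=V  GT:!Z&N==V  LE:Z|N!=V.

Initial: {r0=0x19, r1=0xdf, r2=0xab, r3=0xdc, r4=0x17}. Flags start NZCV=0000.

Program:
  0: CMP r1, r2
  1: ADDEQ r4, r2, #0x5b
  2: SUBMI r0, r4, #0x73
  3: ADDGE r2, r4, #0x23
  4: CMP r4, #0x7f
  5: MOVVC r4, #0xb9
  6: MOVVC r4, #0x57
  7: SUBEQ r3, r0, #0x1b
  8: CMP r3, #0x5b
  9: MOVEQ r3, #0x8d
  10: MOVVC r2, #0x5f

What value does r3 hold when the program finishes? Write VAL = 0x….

VAL = 0xdc

[0] flags=0010 → (cmp)
[1] flags=0010 EQ?F → skip
[2] flags=0010 MI?F → skip
[3] flags=0010 GE?T → r2=0x3a
[4] flags=1000 → (cmp)
[5] flags=1000 VC?T → r4=0xb9
[6] flags=1000 VC?T → r4=0x57
[7] flags=1000 EQ?F → skip
[8] flags=1010 → (cmp)
[9] flags=1010 EQ?F → skip
[10] flags=1010 VC?T → r2=0x5f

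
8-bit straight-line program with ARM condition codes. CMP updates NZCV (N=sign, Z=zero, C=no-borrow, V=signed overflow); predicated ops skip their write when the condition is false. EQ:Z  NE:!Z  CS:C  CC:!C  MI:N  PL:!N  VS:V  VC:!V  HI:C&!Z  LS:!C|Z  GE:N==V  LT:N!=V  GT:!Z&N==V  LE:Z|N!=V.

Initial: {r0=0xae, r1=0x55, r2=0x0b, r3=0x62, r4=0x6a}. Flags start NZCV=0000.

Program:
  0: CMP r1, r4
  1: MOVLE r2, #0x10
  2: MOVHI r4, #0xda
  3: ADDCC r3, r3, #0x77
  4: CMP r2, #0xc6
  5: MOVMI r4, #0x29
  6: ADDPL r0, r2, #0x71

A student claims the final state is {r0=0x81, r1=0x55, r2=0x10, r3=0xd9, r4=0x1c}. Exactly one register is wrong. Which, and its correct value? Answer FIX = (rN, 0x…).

FIX = (r4, 0x6a)

[0] flags=1000 → (cmp)
[1] flags=1000 LE?T → r2=0x10
[2] flags=1000 HI?F → skip
[3] flags=1000 CC?T → r3=0xd9
[4] flags=0000 → (cmp)
[5] flags=0000 MI?F → skip
[6] flags=0000 PL?T → r0=0x81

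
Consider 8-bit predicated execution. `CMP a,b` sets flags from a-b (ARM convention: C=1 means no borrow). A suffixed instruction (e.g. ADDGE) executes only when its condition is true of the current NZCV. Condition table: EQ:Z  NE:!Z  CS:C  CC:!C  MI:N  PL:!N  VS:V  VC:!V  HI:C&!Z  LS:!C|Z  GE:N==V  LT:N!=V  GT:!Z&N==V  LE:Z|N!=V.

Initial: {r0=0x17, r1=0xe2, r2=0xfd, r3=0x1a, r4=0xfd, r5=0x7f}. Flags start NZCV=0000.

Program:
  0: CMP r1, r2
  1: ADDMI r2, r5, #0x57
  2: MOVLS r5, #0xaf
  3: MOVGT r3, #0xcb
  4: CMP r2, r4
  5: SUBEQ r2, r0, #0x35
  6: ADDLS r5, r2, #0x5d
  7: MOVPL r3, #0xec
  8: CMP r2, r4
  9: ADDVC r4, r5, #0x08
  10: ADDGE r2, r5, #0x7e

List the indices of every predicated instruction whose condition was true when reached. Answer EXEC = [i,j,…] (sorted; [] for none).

EXEC = [1,2,6,9]

0: ✓ CMP  NZCV=1000
1: ✓ ADDMI  r2←0xd6
2: ✓ MOVLS  r5←0xaf
3: · MOVGT
4: ✓ CMP  NZCV=1000
5: · SUBEQ
6: ✓ ADDLS  r5←0x33
7: · MOVPL
8: ✓ CMP  NZCV=1000
9: ✓ ADDVC  r4←0x3b
10: · ADDGE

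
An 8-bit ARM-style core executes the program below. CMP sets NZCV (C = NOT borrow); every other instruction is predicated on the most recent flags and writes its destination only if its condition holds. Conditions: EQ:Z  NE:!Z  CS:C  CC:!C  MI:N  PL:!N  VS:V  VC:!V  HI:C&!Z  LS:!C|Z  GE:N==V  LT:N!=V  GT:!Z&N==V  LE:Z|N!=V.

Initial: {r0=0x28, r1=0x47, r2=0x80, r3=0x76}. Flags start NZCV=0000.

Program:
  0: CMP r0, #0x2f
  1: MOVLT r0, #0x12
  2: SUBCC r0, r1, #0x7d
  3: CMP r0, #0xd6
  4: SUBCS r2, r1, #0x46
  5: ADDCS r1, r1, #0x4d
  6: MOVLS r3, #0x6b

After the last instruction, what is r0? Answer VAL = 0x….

0: ✓ CMP  NZCV=1000
1: ✓ MOVLT  r0←0x12
2: ✓ SUBCC  r0←0xca
3: ✓ CMP  NZCV=1000
4: · SUBCS
5: · ADDCS
6: ✓ MOVLS  r3←0x6b

VAL = 0xca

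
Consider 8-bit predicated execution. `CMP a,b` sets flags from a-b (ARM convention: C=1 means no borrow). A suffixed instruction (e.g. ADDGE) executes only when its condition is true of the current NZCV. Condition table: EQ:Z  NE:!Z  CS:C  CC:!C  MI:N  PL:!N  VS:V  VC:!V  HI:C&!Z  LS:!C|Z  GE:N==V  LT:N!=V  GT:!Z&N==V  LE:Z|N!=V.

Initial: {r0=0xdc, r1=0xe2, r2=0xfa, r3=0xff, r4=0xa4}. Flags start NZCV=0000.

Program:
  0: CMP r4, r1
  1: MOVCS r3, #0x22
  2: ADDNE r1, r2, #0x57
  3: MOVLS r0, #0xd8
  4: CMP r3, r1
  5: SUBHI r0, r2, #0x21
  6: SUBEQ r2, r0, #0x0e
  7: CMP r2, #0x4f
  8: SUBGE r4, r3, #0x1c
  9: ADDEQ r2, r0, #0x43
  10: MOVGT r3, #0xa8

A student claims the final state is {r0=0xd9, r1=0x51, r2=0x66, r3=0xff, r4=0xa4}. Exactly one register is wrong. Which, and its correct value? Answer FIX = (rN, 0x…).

FIX = (r2, 0xfa)

[0] flags=1000 → (cmp)
[1] flags=1000 CS?F → skip
[2] flags=1000 NE?T → r1=0x51
[3] flags=1000 LS?T → r0=0xd8
[4] flags=1010 → (cmp)
[5] flags=1010 HI?T → r0=0xd9
[6] flags=1010 EQ?F → skip
[7] flags=1010 → (cmp)
[8] flags=1010 GE?F → skip
[9] flags=1010 EQ?F → skip
[10] flags=1010 GT?F → skip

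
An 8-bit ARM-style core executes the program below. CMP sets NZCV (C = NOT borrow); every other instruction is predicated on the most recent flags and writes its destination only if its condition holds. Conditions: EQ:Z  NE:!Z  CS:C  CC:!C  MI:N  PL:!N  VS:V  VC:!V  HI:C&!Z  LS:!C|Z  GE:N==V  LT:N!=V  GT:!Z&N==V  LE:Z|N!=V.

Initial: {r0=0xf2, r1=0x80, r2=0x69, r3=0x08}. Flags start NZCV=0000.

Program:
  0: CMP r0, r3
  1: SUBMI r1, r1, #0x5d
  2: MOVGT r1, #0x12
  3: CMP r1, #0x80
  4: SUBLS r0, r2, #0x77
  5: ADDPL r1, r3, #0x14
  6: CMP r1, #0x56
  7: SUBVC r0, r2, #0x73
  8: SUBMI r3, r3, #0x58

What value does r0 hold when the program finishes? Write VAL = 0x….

[0] flags=1010 → (cmp)
[1] flags=1010 MI?T → r1=0x23
[2] flags=1010 GT?F → skip
[3] flags=1001 → (cmp)
[4] flags=1001 LS?T → r0=0xf2
[5] flags=1001 PL?F → skip
[6] flags=1000 → (cmp)
[7] flags=1000 VC?T → r0=0xf6
[8] flags=1000 MI?T → r3=0xb0

VAL = 0xf6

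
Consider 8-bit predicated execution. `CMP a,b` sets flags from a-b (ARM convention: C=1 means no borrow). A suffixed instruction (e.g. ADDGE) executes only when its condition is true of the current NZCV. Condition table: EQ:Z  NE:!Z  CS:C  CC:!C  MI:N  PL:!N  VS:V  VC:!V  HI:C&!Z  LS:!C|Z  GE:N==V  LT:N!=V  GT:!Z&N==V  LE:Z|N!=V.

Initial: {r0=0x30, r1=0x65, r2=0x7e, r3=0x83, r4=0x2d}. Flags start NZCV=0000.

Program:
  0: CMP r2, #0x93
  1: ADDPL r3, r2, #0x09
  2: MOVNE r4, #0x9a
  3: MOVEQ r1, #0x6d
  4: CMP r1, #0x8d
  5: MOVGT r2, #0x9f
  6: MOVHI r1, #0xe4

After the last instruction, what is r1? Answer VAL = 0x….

0: ✓ CMP  NZCV=1001
1: · ADDPL
2: ✓ MOVNE  r4←0x9a
3: · MOVEQ
4: ✓ CMP  NZCV=1001
5: ✓ MOVGT  r2←0x9f
6: · MOVHI

VAL = 0x65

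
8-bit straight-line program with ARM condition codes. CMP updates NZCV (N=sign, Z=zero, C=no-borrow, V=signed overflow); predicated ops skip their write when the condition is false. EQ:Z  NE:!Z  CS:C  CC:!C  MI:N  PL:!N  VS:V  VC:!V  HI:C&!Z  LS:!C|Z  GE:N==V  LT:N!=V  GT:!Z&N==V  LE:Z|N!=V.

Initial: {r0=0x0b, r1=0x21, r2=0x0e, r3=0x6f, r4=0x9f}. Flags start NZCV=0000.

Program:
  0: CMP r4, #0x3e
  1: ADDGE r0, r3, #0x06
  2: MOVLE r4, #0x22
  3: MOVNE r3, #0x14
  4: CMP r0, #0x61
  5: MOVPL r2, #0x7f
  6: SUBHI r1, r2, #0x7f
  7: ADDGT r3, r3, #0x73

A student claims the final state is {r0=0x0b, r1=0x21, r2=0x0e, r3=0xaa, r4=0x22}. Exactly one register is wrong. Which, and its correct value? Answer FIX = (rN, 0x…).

FIX = (r3, 0x14)

[0] flags=0011 → (cmp)
[1] flags=0011 GE?F → skip
[2] flags=0011 LE?T → r4=0x22
[3] flags=0011 NE?T → r3=0x14
[4] flags=1000 → (cmp)
[5] flags=1000 PL?F → skip
[6] flags=1000 HI?F → skip
[7] flags=1000 GT?F → skip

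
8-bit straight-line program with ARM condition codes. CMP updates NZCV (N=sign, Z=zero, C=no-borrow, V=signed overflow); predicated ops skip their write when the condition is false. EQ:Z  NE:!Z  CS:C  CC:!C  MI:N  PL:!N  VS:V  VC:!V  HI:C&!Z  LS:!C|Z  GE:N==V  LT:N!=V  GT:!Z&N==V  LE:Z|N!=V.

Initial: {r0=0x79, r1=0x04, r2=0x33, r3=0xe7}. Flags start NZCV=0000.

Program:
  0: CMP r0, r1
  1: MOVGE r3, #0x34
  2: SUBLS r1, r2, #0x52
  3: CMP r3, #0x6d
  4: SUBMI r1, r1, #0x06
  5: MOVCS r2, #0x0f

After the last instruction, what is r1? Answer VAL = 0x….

[0] flags=0010 → (cmp)
[1] flags=0010 GE?T → r3=0x34
[2] flags=0010 LS?F → skip
[3] flags=1000 → (cmp)
[4] flags=1000 MI?T → r1=0xfe
[5] flags=1000 CS?F → skip

VAL = 0xfe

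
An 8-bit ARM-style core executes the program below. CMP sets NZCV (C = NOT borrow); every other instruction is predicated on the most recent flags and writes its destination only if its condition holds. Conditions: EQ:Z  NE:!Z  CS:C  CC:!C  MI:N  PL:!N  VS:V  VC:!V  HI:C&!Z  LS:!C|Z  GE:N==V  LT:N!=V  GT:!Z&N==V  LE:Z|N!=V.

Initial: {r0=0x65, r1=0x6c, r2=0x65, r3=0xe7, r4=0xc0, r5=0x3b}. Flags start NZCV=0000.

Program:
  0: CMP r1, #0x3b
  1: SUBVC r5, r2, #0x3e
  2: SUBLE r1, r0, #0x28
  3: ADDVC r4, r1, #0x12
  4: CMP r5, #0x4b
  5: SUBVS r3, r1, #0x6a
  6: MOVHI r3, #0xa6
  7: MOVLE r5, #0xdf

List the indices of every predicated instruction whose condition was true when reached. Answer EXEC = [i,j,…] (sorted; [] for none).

EXEC = [1,3,7]

0: ✓ CMP  NZCV=0010
1: ✓ SUBVC  r5←0x27
2: · SUBLE
3: ✓ ADDVC  r4←0x7e
4: ✓ CMP  NZCV=1000
5: · SUBVS
6: · MOVHI
7: ✓ MOVLE  r5←0xdf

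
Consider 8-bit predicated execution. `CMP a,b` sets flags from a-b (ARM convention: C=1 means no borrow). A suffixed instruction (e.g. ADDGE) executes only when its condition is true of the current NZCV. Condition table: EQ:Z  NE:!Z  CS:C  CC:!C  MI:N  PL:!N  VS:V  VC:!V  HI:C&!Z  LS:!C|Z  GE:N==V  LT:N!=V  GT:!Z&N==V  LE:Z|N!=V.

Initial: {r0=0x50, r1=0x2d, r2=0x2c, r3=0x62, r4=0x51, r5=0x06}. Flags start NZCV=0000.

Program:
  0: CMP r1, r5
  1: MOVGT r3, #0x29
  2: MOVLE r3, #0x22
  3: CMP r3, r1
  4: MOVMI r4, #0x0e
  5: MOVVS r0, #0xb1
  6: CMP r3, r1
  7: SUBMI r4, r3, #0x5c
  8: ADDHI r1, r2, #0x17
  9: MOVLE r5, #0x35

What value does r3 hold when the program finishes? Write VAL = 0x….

VAL = 0x29

0: ✓ CMP  NZCV=0010
1: ✓ MOVGT  r3←0x29
2: · MOVLE
3: ✓ CMP  NZCV=1000
4: ✓ MOVMI  r4←0x0e
5: · MOVVS
6: ✓ CMP  NZCV=1000
7: ✓ SUBMI  r4←0xcd
8: · ADDHI
9: ✓ MOVLE  r5←0x35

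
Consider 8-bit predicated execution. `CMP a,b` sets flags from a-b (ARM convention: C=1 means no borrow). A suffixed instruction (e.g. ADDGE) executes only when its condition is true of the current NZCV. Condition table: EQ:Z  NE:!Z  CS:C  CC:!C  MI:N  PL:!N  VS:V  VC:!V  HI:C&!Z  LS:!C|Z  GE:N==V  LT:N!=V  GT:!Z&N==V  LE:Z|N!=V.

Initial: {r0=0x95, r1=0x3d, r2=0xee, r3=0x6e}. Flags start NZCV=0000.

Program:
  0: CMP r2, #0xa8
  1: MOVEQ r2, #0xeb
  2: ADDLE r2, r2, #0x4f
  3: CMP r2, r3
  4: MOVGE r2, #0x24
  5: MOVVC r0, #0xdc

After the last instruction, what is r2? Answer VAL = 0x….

[0] flags=0010 → (cmp)
[1] flags=0010 EQ?F → skip
[2] flags=0010 LE?F → skip
[3] flags=1010 → (cmp)
[4] flags=1010 GE?F → skip
[5] flags=1010 VC?T → r0=0xdc

VAL = 0xee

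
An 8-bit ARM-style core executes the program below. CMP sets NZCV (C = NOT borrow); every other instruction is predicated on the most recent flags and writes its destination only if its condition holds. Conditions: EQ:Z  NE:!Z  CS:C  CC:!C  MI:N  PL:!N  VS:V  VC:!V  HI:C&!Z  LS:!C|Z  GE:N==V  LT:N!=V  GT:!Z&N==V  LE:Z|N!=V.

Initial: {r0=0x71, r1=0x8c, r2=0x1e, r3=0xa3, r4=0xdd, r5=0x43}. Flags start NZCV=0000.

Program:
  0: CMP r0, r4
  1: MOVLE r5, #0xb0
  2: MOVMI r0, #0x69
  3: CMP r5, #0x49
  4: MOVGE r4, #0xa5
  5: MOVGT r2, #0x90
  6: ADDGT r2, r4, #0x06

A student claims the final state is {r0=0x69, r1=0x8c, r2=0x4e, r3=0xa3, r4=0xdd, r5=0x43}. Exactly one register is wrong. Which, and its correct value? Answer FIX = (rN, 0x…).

[0] flags=1001 → (cmp)
[1] flags=1001 LE?F → skip
[2] flags=1001 MI?T → r0=0x69
[3] flags=1000 → (cmp)
[4] flags=1000 GE?F → skip
[5] flags=1000 GT?F → skip
[6] flags=1000 GT?F → skip

FIX = (r2, 0x1e)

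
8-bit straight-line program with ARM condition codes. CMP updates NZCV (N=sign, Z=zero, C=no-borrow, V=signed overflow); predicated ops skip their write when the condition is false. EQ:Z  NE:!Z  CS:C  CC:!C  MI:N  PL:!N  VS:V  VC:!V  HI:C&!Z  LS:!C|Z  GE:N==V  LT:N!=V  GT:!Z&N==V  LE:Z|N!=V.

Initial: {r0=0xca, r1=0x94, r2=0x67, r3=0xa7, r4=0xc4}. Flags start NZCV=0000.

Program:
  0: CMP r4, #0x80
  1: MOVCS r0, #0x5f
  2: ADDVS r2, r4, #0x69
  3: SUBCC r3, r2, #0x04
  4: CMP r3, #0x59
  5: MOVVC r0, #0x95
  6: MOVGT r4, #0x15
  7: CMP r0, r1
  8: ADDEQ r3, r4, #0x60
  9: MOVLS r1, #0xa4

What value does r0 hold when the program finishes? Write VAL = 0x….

[0] flags=0010 → (cmp)
[1] flags=0010 CS?T → r0=0x5f
[2] flags=0010 VS?F → skip
[3] flags=0010 CC?F → skip
[4] flags=0011 → (cmp)
[5] flags=0011 VC?F → skip
[6] flags=0011 GT?F → skip
[7] flags=1001 → (cmp)
[8] flags=1001 EQ?F → skip
[9] flags=1001 LS?T → r1=0xa4

VAL = 0x5f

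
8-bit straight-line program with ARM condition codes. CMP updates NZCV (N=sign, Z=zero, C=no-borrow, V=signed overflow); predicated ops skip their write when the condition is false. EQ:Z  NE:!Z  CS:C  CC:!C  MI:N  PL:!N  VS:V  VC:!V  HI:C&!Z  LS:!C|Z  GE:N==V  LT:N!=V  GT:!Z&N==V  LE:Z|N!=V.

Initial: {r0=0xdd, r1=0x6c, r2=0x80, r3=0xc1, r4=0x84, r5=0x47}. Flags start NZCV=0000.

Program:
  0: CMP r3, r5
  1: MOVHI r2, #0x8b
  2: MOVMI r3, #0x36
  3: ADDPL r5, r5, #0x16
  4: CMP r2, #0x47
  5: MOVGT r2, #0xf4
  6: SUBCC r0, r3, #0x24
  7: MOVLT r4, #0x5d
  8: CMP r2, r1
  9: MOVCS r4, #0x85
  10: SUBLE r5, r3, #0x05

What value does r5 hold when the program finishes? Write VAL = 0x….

VAL = 0xbc

[0] flags=0011 → (cmp)
[1] flags=0011 HI?T → r2=0x8b
[2] flags=0011 MI?F → skip
[3] flags=0011 PL?T → r5=0x5d
[4] flags=0011 → (cmp)
[5] flags=0011 GT?F → skip
[6] flags=0011 CC?F → skip
[7] flags=0011 LT?T → r4=0x5d
[8] flags=0011 → (cmp)
[9] flags=0011 CS?T → r4=0x85
[10] flags=0011 LE?T → r5=0xbc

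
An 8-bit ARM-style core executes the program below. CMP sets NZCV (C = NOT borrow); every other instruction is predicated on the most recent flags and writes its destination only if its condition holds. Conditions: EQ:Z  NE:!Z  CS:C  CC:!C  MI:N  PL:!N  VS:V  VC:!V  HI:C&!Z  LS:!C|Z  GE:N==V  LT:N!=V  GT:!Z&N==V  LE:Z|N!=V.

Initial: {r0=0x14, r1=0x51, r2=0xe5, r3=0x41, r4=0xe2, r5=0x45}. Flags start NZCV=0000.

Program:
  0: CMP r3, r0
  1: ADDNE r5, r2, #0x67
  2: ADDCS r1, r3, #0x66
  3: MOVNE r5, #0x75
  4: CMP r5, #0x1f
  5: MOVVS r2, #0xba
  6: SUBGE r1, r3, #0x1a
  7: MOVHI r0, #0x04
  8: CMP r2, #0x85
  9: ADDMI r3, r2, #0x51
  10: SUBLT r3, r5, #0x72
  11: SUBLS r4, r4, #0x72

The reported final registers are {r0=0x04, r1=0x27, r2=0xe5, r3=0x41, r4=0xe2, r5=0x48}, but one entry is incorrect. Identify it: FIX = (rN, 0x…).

FIX = (r5, 0x75)

[0] flags=0010 → (cmp)
[1] flags=0010 NE?T → r5=0x4c
[2] flags=0010 CS?T → r1=0xa7
[3] flags=0010 NE?T → r5=0x75
[4] flags=0010 → (cmp)
[5] flags=0010 VS?F → skip
[6] flags=0010 GE?T → r1=0x27
[7] flags=0010 HI?T → r0=0x04
[8] flags=0010 → (cmp)
[9] flags=0010 MI?F → skip
[10] flags=0010 LT?F → skip
[11] flags=0010 LS?F → skip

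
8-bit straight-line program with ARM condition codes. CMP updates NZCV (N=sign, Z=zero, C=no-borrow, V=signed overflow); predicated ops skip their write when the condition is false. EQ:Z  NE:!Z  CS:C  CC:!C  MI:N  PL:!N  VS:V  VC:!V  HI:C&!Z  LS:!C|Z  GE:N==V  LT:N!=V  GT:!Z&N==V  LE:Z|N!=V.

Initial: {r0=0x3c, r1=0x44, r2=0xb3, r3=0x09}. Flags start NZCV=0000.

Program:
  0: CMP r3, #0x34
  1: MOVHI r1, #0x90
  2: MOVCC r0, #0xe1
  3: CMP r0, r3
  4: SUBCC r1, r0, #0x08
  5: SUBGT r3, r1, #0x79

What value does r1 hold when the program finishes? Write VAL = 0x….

VAL = 0x44

0: ✓ CMP  NZCV=1000
1: · MOVHI
2: ✓ MOVCC  r0←0xe1
3: ✓ CMP  NZCV=1010
4: · SUBCC
5: · SUBGT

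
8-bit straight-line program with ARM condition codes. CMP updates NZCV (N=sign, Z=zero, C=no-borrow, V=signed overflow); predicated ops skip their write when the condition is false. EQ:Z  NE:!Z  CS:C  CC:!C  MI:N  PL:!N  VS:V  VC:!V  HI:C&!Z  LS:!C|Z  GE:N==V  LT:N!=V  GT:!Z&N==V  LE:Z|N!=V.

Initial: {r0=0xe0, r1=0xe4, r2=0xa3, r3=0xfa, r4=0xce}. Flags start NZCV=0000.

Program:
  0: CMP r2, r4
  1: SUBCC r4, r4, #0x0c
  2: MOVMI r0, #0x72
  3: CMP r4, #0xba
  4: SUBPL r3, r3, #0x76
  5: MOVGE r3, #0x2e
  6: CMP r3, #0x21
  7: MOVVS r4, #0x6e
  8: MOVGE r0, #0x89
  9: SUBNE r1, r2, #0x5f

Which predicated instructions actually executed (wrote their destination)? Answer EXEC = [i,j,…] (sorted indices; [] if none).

[0] flags=1000 → (cmp)
[1] flags=1000 CC?T → r4=0xc2
[2] flags=1000 MI?T → r0=0x72
[3] flags=0010 → (cmp)
[4] flags=0010 PL?T → r3=0x84
[5] flags=0010 GE?T → r3=0x2e
[6] flags=0010 → (cmp)
[7] flags=0010 VS?F → skip
[8] flags=0010 GE?T → r0=0x89
[9] flags=0010 NE?T → r1=0x44

EXEC = [1,2,4,5,8,9]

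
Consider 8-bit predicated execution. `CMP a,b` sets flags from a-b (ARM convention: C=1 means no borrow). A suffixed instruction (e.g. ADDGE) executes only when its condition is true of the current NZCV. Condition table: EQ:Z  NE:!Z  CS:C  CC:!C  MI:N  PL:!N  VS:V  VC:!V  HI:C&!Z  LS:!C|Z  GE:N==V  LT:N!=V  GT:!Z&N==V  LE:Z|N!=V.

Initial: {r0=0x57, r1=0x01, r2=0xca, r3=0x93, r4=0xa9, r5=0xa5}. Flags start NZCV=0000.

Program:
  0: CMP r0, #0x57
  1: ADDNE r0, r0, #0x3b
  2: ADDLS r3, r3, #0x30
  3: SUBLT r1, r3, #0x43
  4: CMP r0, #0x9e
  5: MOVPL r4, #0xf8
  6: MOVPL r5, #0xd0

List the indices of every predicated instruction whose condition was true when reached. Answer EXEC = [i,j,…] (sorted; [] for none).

EXEC = [2]

0: ✓ CMP  NZCV=0110
1: · ADDNE
2: ✓ ADDLS  r3←0xc3
3: · SUBLT
4: ✓ CMP  NZCV=1001
5: · MOVPL
6: · MOVPL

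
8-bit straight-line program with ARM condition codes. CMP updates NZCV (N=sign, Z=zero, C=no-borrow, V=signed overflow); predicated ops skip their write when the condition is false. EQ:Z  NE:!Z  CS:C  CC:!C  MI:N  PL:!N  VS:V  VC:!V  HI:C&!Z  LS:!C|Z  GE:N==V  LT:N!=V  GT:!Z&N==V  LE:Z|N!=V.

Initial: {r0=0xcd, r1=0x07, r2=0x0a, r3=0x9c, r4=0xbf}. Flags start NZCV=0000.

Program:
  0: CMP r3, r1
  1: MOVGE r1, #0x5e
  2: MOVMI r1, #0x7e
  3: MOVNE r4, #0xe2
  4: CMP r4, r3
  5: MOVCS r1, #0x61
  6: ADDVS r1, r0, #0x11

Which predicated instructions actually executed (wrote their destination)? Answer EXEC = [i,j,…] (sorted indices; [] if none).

EXEC = [2,3,5]

[0] flags=1010 → (cmp)
[1] flags=1010 GE?F → skip
[2] flags=1010 MI?T → r1=0x7e
[3] flags=1010 NE?T → r4=0xe2
[4] flags=0010 → (cmp)
[5] flags=0010 CS?T → r1=0x61
[6] flags=0010 VS?F → skip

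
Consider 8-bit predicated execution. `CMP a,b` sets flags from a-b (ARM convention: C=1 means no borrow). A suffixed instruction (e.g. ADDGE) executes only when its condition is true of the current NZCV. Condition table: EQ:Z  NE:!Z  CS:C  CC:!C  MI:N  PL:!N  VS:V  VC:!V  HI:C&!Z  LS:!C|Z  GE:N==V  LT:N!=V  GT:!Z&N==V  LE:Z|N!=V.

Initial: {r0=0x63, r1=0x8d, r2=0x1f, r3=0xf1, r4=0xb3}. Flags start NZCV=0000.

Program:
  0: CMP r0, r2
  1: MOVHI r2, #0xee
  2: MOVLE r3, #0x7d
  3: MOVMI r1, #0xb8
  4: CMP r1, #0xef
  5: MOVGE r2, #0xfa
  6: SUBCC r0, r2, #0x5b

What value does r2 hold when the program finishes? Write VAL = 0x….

[0] flags=0010 → (cmp)
[1] flags=0010 HI?T → r2=0xee
[2] flags=0010 LE?F → skip
[3] flags=0010 MI?F → skip
[4] flags=1000 → (cmp)
[5] flags=1000 GE?F → skip
[6] flags=1000 CC?T → r0=0x93

VAL = 0xee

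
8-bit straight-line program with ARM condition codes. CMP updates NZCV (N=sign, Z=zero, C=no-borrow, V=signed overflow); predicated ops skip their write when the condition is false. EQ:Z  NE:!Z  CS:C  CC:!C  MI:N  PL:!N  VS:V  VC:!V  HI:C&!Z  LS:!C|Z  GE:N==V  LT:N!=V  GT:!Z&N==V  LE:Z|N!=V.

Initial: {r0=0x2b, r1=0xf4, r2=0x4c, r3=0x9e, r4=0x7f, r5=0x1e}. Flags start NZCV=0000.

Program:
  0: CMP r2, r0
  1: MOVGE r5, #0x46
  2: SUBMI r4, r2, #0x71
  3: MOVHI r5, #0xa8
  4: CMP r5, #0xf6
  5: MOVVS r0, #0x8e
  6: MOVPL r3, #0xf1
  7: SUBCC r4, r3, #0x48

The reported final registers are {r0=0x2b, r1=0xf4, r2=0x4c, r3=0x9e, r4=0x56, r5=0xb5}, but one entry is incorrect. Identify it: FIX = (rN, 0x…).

FIX = (r5, 0xa8)

[0] flags=0010 → (cmp)
[1] flags=0010 GE?T → r5=0x46
[2] flags=0010 MI?F → skip
[3] flags=0010 HI?T → r5=0xa8
[4] flags=1000 → (cmp)
[5] flags=1000 VS?F → skip
[6] flags=1000 PL?F → skip
[7] flags=1000 CC?T → r4=0x56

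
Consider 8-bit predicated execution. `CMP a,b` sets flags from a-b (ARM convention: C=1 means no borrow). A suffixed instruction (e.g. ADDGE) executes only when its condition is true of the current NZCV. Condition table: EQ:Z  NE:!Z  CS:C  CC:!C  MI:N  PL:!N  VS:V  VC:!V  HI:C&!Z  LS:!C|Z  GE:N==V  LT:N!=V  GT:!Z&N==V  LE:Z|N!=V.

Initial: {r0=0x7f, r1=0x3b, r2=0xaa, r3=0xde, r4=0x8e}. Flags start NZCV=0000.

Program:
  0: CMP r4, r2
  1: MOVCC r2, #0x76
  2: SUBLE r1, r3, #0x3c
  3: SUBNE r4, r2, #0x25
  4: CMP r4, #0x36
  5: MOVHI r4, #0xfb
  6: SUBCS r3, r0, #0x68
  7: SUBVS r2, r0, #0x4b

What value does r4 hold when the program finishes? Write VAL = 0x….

VAL = 0xfb

[0] flags=1000 → (cmp)
[1] flags=1000 CC?T → r2=0x76
[2] flags=1000 LE?T → r1=0xa2
[3] flags=1000 NE?T → r4=0x51
[4] flags=0010 → (cmp)
[5] flags=0010 HI?T → r4=0xfb
[6] flags=0010 CS?T → r3=0x17
[7] flags=0010 VS?F → skip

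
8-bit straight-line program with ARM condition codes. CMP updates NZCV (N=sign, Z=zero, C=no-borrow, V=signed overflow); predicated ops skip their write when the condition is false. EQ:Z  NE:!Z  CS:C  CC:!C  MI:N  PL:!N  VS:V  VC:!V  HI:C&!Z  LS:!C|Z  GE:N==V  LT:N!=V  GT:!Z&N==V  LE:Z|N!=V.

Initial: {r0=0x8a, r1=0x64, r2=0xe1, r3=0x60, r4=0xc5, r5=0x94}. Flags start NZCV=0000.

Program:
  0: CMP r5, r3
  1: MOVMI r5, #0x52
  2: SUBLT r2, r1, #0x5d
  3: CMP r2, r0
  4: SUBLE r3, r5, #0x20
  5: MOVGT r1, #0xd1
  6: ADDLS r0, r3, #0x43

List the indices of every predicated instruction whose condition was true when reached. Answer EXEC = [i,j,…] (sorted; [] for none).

EXEC = [2,5,6]

0: ✓ CMP  NZCV=0011
1: · MOVMI
2: ✓ SUBLT  r2←0x07
3: ✓ CMP  NZCV=0000
4: · SUBLE
5: ✓ MOVGT  r1←0xd1
6: ✓ ADDLS  r0←0xa3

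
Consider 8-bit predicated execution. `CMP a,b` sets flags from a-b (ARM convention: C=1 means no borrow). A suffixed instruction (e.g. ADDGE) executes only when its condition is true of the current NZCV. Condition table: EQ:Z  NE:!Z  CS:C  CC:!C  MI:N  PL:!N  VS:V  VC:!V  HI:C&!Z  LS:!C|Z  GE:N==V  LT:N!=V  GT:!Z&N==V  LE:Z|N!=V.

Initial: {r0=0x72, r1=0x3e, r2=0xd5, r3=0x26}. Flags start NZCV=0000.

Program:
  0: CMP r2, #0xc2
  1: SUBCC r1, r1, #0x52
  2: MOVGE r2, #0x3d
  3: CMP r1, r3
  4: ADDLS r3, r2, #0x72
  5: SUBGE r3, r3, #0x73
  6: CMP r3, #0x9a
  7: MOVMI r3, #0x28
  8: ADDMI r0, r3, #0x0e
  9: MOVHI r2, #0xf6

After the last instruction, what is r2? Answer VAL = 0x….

VAL = 0xf6

0: ✓ CMP  NZCV=0010
1: · SUBCC
2: ✓ MOVGE  r2←0x3d
3: ✓ CMP  NZCV=0010
4: · ADDLS
5: ✓ SUBGE  r3←0xb3
6: ✓ CMP  NZCV=0010
7: · MOVMI
8: · ADDMI
9: ✓ MOVHI  r2←0xf6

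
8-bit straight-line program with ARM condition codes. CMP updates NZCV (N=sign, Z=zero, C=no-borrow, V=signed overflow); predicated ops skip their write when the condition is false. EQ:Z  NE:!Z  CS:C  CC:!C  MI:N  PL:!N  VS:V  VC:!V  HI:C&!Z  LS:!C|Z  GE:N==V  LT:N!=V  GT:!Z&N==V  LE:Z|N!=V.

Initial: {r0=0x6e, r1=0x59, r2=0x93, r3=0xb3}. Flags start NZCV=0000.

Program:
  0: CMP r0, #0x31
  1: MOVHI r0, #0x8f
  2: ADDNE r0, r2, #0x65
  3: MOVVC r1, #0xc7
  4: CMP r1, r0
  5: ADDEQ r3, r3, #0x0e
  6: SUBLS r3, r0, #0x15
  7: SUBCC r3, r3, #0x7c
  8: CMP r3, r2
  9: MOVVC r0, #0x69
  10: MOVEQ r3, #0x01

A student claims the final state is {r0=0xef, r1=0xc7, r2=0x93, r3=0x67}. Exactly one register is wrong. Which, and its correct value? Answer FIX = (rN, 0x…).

FIX = (r0, 0xf8)

0: ✓ CMP  NZCV=0010
1: ✓ MOVHI  r0←0x8f
2: ✓ ADDNE  r0←0xf8
3: ✓ MOVVC  r1←0xc7
4: ✓ CMP  NZCV=1000
5: · ADDEQ
6: ✓ SUBLS  r3←0xe3
7: ✓ SUBCC  r3←0x67
8: ✓ CMP  NZCV=1001
9: · MOVVC
10: · MOVEQ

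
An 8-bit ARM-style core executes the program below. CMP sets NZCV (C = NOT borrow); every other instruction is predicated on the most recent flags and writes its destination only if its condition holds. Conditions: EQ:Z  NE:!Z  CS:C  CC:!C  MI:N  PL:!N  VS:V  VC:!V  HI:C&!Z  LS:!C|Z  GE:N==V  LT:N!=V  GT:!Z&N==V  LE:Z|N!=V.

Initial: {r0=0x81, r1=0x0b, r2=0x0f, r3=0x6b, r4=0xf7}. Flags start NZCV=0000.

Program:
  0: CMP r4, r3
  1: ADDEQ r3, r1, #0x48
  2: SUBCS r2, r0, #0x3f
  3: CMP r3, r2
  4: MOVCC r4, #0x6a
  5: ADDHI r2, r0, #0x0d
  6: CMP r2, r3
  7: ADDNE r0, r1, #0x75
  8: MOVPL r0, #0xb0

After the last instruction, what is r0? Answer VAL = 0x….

VAL = 0xb0

0: ✓ CMP  NZCV=1010
1: · ADDEQ
2: ✓ SUBCS  r2←0x42
3: ✓ CMP  NZCV=0010
4: · MOVCC
5: ✓ ADDHI  r2←0x8e
6: ✓ CMP  NZCV=0011
7: ✓ ADDNE  r0←0x80
8: ✓ MOVPL  r0←0xb0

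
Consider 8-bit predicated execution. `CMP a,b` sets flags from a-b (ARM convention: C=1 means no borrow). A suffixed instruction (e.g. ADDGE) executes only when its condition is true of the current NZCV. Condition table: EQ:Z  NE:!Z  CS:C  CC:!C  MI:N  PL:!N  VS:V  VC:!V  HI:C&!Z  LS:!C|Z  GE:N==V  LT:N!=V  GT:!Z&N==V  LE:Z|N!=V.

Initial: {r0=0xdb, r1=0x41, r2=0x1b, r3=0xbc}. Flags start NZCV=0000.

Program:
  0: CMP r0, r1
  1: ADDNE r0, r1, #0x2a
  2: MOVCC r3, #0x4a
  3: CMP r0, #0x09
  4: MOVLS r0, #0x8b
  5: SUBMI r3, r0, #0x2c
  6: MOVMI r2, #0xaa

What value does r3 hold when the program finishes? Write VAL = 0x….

VAL = 0xbc

0: ✓ CMP  NZCV=1010
1: ✓ ADDNE  r0←0x6b
2: · MOVCC
3: ✓ CMP  NZCV=0010
4: · MOVLS
5: · SUBMI
6: · MOVMI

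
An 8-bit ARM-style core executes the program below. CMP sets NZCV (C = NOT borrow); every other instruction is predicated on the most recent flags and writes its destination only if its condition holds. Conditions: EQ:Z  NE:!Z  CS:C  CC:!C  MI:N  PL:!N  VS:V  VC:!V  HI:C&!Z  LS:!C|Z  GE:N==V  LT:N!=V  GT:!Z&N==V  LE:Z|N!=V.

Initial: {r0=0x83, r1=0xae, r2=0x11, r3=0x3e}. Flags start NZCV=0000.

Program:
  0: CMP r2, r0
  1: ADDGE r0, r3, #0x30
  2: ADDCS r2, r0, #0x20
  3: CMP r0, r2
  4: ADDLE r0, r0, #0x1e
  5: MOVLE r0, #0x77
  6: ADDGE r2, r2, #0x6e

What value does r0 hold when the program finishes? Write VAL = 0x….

[0] flags=1001 → (cmp)
[1] flags=1001 GE?T → r0=0x6e
[2] flags=1001 CS?F → skip
[3] flags=0010 → (cmp)
[4] flags=0010 LE?F → skip
[5] flags=0010 LE?F → skip
[6] flags=0010 GE?T → r2=0x7f

VAL = 0x6e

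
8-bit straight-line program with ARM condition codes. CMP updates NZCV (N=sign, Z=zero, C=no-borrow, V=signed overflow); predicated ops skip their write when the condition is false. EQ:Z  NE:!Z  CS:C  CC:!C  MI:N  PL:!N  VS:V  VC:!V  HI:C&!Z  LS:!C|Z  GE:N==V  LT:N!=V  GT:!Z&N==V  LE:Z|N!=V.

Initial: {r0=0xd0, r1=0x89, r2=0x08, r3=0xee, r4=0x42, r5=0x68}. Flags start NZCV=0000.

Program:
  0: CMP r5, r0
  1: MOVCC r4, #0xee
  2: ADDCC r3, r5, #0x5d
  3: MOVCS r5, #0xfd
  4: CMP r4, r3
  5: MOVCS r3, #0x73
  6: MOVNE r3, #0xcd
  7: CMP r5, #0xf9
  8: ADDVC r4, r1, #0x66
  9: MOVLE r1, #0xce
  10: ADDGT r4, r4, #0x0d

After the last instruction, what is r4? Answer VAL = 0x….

VAL = 0xfc

[0] flags=1001 → (cmp)
[1] flags=1001 CC?T → r4=0xee
[2] flags=1001 CC?T → r3=0xc5
[3] flags=1001 CS?F → skip
[4] flags=0010 → (cmp)
[5] flags=0010 CS?T → r3=0x73
[6] flags=0010 NE?T → r3=0xcd
[7] flags=0000 → (cmp)
[8] flags=0000 VC?T → r4=0xef
[9] flags=0000 LE?F → skip
[10] flags=0000 GT?T → r4=0xfc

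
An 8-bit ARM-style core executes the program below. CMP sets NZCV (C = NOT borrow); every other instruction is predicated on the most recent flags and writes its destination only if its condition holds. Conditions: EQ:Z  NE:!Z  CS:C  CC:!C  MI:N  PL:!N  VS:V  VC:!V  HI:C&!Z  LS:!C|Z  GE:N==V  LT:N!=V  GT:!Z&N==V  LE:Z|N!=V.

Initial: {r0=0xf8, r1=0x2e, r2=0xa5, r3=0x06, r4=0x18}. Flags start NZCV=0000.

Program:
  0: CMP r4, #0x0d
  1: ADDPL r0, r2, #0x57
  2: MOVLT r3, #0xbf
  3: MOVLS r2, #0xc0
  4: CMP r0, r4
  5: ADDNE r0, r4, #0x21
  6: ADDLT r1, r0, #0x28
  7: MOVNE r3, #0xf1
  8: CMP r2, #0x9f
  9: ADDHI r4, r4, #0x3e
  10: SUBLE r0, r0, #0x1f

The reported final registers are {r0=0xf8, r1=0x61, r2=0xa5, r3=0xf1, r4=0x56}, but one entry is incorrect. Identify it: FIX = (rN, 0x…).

FIX = (r0, 0x39)

[0] flags=0010 → (cmp)
[1] flags=0010 PL?T → r0=0xfc
[2] flags=0010 LT?F → skip
[3] flags=0010 LS?F → skip
[4] flags=1010 → (cmp)
[5] flags=1010 NE?T → r0=0x39
[6] flags=1010 LT?T → r1=0x61
[7] flags=1010 NE?T → r3=0xf1
[8] flags=0010 → (cmp)
[9] flags=0010 HI?T → r4=0x56
[10] flags=0010 LE?F → skip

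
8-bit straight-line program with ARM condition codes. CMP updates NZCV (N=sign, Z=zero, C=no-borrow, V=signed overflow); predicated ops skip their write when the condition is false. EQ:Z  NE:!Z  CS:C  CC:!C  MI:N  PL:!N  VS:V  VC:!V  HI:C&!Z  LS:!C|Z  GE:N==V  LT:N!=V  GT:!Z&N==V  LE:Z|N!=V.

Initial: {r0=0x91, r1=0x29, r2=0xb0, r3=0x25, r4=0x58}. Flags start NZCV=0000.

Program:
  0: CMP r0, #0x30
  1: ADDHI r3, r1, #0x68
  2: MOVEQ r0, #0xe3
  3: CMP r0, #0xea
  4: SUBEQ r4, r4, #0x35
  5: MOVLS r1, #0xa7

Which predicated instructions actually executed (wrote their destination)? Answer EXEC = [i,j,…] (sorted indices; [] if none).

EXEC = [1,5]

0: ✓ CMP  NZCV=0011
1: ✓ ADDHI  r3←0x91
2: · MOVEQ
3: ✓ CMP  NZCV=1000
4: · SUBEQ
5: ✓ MOVLS  r1←0xa7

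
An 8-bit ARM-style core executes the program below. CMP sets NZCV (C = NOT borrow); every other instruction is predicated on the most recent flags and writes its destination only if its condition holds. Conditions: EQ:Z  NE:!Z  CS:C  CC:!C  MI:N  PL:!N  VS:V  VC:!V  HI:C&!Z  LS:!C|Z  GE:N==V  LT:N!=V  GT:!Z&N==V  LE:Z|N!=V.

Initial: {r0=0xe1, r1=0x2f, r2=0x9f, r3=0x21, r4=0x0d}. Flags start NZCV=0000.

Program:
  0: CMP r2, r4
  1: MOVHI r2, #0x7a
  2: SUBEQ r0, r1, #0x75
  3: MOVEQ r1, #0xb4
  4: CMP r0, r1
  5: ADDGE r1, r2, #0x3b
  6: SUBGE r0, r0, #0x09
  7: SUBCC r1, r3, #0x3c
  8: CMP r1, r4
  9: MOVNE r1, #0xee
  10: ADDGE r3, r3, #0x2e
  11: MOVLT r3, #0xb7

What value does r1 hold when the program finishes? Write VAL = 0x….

[0] flags=1010 → (cmp)
[1] flags=1010 HI?T → r2=0x7a
[2] flags=1010 EQ?F → skip
[3] flags=1010 EQ?F → skip
[4] flags=1010 → (cmp)
[5] flags=1010 GE?F → skip
[6] flags=1010 GE?F → skip
[7] flags=1010 CC?F → skip
[8] flags=0010 → (cmp)
[9] flags=0010 NE?T → r1=0xee
[10] flags=0010 GE?T → r3=0x4f
[11] flags=0010 LT?F → skip

VAL = 0xee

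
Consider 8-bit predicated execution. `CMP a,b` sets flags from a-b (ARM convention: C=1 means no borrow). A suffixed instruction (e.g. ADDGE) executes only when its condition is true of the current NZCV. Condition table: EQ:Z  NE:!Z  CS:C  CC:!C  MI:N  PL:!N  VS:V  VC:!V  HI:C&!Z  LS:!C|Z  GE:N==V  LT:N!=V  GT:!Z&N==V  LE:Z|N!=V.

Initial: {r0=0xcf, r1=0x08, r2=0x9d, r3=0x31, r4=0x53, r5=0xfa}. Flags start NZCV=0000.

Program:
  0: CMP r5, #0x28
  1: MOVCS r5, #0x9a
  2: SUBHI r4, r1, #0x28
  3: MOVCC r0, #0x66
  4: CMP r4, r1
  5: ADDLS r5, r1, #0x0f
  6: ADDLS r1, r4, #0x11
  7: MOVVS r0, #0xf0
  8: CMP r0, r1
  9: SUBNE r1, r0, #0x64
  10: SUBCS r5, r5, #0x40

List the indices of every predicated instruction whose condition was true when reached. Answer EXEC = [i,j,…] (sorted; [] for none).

EXEC = [1,2,9,10]

[0] flags=1010 → (cmp)
[1] flags=1010 CS?T → r5=0x9a
[2] flags=1010 HI?T → r4=0xe0
[3] flags=1010 CC?F → skip
[4] flags=1010 → (cmp)
[5] flags=1010 LS?F → skip
[6] flags=1010 LS?F → skip
[7] flags=1010 VS?F → skip
[8] flags=1010 → (cmp)
[9] flags=1010 NE?T → r1=0x6b
[10] flags=1010 CS?T → r5=0x5a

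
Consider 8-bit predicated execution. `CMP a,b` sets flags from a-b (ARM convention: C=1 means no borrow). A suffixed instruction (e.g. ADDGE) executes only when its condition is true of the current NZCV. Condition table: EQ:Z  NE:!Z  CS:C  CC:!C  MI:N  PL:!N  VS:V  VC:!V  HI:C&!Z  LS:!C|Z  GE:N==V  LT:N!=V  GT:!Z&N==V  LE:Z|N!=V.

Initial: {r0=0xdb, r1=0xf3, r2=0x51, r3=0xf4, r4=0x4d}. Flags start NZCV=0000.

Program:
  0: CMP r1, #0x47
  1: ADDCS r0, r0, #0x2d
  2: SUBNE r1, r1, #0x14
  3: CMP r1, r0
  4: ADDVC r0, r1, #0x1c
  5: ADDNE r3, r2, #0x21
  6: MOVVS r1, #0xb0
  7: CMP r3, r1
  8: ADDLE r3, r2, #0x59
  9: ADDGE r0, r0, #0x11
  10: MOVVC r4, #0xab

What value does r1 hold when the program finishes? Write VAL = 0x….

[0] flags=1010 → (cmp)
[1] flags=1010 CS?T → r0=0x08
[2] flags=1010 NE?T → r1=0xdf
[3] flags=1010 → (cmp)
[4] flags=1010 VC?T → r0=0xfb
[5] flags=1010 NE?T → r3=0x72
[6] flags=1010 VS?F → skip
[7] flags=1001 → (cmp)
[8] flags=1001 LE?F → skip
[9] flags=1001 GE?T → r0=0x0c
[10] flags=1001 VC?F → skip

VAL = 0xdf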